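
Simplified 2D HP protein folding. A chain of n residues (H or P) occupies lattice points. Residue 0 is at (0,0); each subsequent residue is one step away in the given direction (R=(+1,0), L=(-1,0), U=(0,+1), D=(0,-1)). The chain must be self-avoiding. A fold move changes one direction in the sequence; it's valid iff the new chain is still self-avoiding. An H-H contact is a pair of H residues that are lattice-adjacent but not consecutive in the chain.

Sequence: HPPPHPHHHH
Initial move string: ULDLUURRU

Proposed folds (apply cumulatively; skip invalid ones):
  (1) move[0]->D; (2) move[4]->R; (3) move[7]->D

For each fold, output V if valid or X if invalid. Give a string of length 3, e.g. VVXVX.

Initial: ULDLUURRU -> [(0, 0), (0, 1), (-1, 1), (-1, 0), (-2, 0), (-2, 1), (-2, 2), (-1, 2), (0, 2), (0, 3)]
Fold 1: move[0]->D => DLDLUURRU INVALID (collision), skipped
Fold 2: move[4]->R => ULDLRURRU INVALID (collision), skipped
Fold 3: move[7]->D => ULDLUURDU INVALID (collision), skipped

Answer: XXX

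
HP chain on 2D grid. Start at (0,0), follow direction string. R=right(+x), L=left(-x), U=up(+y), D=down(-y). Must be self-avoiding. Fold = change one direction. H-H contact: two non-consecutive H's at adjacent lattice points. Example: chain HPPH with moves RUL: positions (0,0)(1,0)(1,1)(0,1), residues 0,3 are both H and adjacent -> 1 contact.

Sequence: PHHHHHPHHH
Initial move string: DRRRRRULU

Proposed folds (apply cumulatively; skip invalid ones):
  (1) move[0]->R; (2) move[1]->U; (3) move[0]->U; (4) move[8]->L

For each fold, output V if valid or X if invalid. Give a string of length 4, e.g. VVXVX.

Initial: DRRRRRULU -> [(0, 0), (0, -1), (1, -1), (2, -1), (3, -1), (4, -1), (5, -1), (5, 0), (4, 0), (4, 1)]
Fold 1: move[0]->R => RRRRRRULU VALID
Fold 2: move[1]->U => RURRRRULU VALID
Fold 3: move[0]->U => UURRRRULU VALID
Fold 4: move[8]->L => UURRRRULL VALID

Answer: VVVV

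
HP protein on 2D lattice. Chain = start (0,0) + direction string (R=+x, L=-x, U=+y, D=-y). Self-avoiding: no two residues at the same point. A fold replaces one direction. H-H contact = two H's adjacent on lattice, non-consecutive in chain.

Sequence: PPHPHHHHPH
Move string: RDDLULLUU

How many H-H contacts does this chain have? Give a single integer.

Positions: [(0, 0), (1, 0), (1, -1), (1, -2), (0, -2), (0, -1), (-1, -1), (-2, -1), (-2, 0), (-2, 1)]
H-H contact: residue 2 @(1,-1) - residue 5 @(0, -1)

Answer: 1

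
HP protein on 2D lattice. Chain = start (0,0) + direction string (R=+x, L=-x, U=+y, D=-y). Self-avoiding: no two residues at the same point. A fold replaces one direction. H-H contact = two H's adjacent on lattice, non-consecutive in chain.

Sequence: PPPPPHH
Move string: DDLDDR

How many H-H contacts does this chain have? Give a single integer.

Answer: 0

Derivation:
Positions: [(0, 0), (0, -1), (0, -2), (-1, -2), (-1, -3), (-1, -4), (0, -4)]
No H-H contacts found.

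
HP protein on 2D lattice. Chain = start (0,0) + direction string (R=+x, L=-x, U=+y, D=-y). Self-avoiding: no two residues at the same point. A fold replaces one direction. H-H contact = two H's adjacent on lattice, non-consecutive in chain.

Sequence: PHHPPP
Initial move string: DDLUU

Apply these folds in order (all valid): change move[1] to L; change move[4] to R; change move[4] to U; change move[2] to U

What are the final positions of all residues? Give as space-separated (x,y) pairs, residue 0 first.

Initial moves: DDLUU
Fold: move[1]->L => DLLUU (positions: [(0, 0), (0, -1), (-1, -1), (-2, -1), (-2, 0), (-2, 1)])
Fold: move[4]->R => DLLUR (positions: [(0, 0), (0, -1), (-1, -1), (-2, -1), (-2, 0), (-1, 0)])
Fold: move[4]->U => DLLUU (positions: [(0, 0), (0, -1), (-1, -1), (-2, -1), (-2, 0), (-2, 1)])
Fold: move[2]->U => DLUUU (positions: [(0, 0), (0, -1), (-1, -1), (-1, 0), (-1, 1), (-1, 2)])

Answer: (0,0) (0,-1) (-1,-1) (-1,0) (-1,1) (-1,2)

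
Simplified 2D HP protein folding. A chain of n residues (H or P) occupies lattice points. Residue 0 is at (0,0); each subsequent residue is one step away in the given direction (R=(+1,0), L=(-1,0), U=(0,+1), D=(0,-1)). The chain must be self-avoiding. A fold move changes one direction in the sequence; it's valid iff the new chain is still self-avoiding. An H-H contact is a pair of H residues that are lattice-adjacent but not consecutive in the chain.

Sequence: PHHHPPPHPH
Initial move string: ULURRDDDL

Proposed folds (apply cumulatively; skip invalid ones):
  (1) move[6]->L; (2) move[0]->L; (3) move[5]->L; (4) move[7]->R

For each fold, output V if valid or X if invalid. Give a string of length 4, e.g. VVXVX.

Initial: ULURRDDDL -> [(0, 0), (0, 1), (-1, 1), (-1, 2), (0, 2), (1, 2), (1, 1), (1, 0), (1, -1), (0, -1)]
Fold 1: move[6]->L => ULURRDLDL INVALID (collision), skipped
Fold 2: move[0]->L => LLURRDDDL INVALID (collision), skipped
Fold 3: move[5]->L => ULURRLDDL INVALID (collision), skipped
Fold 4: move[7]->R => ULURRDDRL INVALID (collision), skipped

Answer: XXXX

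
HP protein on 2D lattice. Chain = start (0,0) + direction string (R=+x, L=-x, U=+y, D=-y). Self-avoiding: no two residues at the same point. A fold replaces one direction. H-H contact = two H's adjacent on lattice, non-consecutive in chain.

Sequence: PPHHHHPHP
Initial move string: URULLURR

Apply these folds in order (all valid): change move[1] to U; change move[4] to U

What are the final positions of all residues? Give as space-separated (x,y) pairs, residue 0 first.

Initial moves: URULLURR
Fold: move[1]->U => UUULLURR (positions: [(0, 0), (0, 1), (0, 2), (0, 3), (-1, 3), (-2, 3), (-2, 4), (-1, 4), (0, 4)])
Fold: move[4]->U => UUULUURR (positions: [(0, 0), (0, 1), (0, 2), (0, 3), (-1, 3), (-1, 4), (-1, 5), (0, 5), (1, 5)])

Answer: (0,0) (0,1) (0,2) (0,3) (-1,3) (-1,4) (-1,5) (0,5) (1,5)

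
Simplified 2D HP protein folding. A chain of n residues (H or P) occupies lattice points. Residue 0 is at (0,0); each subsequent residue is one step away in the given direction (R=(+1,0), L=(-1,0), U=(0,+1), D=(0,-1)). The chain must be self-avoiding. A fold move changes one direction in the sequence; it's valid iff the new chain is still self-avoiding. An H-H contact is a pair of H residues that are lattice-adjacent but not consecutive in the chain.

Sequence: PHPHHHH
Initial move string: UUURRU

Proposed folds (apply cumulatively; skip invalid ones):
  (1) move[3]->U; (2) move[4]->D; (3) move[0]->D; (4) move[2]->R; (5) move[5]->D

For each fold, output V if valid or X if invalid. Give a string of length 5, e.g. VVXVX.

Initial: UUURRU -> [(0, 0), (0, 1), (0, 2), (0, 3), (1, 3), (2, 3), (2, 4)]
Fold 1: move[3]->U => UUUURU VALID
Fold 2: move[4]->D => UUUUDU INVALID (collision), skipped
Fold 3: move[0]->D => DUUURU INVALID (collision), skipped
Fold 4: move[2]->R => UURURU VALID
Fold 5: move[5]->D => UURURD VALID

Answer: VXXVV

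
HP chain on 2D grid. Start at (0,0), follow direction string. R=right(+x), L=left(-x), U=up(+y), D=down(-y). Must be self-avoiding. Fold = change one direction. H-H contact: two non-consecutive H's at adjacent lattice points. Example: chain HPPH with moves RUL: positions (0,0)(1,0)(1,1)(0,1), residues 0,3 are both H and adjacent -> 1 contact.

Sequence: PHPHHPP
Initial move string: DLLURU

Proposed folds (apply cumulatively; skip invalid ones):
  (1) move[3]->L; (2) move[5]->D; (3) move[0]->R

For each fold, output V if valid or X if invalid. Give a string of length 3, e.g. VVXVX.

Answer: XXX

Derivation:
Initial: DLLURU -> [(0, 0), (0, -1), (-1, -1), (-2, -1), (-2, 0), (-1, 0), (-1, 1)]
Fold 1: move[3]->L => DLLLRU INVALID (collision), skipped
Fold 2: move[5]->D => DLLURD INVALID (collision), skipped
Fold 3: move[0]->R => RLLURU INVALID (collision), skipped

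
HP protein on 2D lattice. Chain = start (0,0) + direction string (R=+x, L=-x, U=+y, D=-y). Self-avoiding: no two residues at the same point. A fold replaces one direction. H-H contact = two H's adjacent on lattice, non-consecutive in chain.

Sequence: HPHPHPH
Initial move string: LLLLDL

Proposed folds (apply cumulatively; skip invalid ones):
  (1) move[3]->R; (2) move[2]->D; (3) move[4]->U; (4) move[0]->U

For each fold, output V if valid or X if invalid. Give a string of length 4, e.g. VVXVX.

Answer: XVVV

Derivation:
Initial: LLLLDL -> [(0, 0), (-1, 0), (-2, 0), (-3, 0), (-4, 0), (-4, -1), (-5, -1)]
Fold 1: move[3]->R => LLLRDL INVALID (collision), skipped
Fold 2: move[2]->D => LLDLDL VALID
Fold 3: move[4]->U => LLDLUL VALID
Fold 4: move[0]->U => ULDLUL VALID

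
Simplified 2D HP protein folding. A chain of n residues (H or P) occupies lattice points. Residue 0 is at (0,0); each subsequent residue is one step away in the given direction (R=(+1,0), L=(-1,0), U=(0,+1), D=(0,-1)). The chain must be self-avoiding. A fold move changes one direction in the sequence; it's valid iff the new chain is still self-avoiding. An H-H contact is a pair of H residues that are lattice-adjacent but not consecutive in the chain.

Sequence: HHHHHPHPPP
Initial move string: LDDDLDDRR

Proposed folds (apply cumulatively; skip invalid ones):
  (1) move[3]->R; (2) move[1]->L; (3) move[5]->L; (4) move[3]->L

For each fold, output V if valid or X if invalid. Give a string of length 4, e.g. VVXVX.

Initial: LDDDLDDRR -> [(0, 0), (-1, 0), (-1, -1), (-1, -2), (-1, -3), (-2, -3), (-2, -4), (-2, -5), (-1, -5), (0, -5)]
Fold 1: move[3]->R => LDDRLDDRR INVALID (collision), skipped
Fold 2: move[1]->L => LLDDLDDRR VALID
Fold 3: move[5]->L => LLDDLLDRR VALID
Fold 4: move[3]->L => LLDLLLDRR VALID

Answer: XVVV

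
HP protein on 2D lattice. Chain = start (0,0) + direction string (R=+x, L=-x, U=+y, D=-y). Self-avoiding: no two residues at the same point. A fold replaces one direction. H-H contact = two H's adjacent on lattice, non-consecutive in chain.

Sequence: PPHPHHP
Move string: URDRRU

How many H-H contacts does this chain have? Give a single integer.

Positions: [(0, 0), (0, 1), (1, 1), (1, 0), (2, 0), (3, 0), (3, 1)]
No H-H contacts found.

Answer: 0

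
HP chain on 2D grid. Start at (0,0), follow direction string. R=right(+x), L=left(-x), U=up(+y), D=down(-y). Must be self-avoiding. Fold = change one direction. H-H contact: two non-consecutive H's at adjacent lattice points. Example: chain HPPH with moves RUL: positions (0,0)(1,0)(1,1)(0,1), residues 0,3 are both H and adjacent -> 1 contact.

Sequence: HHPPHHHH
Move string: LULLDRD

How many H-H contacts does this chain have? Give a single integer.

Positions: [(0, 0), (-1, 0), (-1, 1), (-2, 1), (-3, 1), (-3, 0), (-2, 0), (-2, -1)]
H-H contact: residue 1 @(-1,0) - residue 6 @(-2, 0)

Answer: 1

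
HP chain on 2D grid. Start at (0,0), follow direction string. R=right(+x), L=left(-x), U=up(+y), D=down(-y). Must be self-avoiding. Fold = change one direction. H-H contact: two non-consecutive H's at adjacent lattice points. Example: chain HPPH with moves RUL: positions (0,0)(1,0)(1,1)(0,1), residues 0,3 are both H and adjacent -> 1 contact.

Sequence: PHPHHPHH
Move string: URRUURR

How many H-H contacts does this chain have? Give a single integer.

Positions: [(0, 0), (0, 1), (1, 1), (2, 1), (2, 2), (2, 3), (3, 3), (4, 3)]
No H-H contacts found.

Answer: 0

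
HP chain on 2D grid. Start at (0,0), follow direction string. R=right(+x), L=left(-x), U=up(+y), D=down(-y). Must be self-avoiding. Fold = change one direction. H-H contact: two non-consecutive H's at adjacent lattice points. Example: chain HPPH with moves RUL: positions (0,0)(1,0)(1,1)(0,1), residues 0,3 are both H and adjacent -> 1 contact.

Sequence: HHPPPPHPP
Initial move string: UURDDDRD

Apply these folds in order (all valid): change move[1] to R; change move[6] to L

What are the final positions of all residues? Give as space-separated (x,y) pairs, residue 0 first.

Initial moves: UURDDDRD
Fold: move[1]->R => URRDDDRD (positions: [(0, 0), (0, 1), (1, 1), (2, 1), (2, 0), (2, -1), (2, -2), (3, -2), (3, -3)])
Fold: move[6]->L => URRDDDLD (positions: [(0, 0), (0, 1), (1, 1), (2, 1), (2, 0), (2, -1), (2, -2), (1, -2), (1, -3)])

Answer: (0,0) (0,1) (1,1) (2,1) (2,0) (2,-1) (2,-2) (1,-2) (1,-3)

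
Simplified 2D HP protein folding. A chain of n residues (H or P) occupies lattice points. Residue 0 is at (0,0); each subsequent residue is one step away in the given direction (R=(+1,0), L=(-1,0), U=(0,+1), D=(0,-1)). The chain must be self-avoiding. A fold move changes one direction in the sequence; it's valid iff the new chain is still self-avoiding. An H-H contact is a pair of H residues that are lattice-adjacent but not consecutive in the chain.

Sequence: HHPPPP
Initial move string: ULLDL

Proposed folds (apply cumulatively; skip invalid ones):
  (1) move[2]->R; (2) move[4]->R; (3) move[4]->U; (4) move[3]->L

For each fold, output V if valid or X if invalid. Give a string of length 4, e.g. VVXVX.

Answer: XVXX

Derivation:
Initial: ULLDL -> [(0, 0), (0, 1), (-1, 1), (-2, 1), (-2, 0), (-3, 0)]
Fold 1: move[2]->R => ULRDL INVALID (collision), skipped
Fold 2: move[4]->R => ULLDR VALID
Fold 3: move[4]->U => ULLDU INVALID (collision), skipped
Fold 4: move[3]->L => ULLLR INVALID (collision), skipped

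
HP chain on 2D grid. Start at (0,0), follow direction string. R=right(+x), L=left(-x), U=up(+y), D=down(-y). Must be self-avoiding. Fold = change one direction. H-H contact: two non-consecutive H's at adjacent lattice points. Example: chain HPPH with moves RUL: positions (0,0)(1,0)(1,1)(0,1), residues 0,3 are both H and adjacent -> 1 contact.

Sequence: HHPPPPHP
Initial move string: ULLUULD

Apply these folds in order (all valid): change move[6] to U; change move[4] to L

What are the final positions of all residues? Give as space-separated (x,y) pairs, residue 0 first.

Answer: (0,0) (0,1) (-1,1) (-2,1) (-2,2) (-3,2) (-4,2) (-4,3)

Derivation:
Initial moves: ULLUULD
Fold: move[6]->U => ULLUULU (positions: [(0, 0), (0, 1), (-1, 1), (-2, 1), (-2, 2), (-2, 3), (-3, 3), (-3, 4)])
Fold: move[4]->L => ULLULLU (positions: [(0, 0), (0, 1), (-1, 1), (-2, 1), (-2, 2), (-3, 2), (-4, 2), (-4, 3)])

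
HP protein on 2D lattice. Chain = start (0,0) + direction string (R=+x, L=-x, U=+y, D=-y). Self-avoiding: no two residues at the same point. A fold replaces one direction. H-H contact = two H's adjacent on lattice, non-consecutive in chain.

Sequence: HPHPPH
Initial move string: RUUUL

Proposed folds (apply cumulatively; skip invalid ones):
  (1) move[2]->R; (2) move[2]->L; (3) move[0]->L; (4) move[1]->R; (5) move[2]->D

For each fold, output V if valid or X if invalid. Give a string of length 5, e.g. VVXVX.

Answer: VVVXX

Derivation:
Initial: RUUUL -> [(0, 0), (1, 0), (1, 1), (1, 2), (1, 3), (0, 3)]
Fold 1: move[2]->R => RURUL VALID
Fold 2: move[2]->L => RULUL VALID
Fold 3: move[0]->L => LULUL VALID
Fold 4: move[1]->R => LRLUL INVALID (collision), skipped
Fold 5: move[2]->D => LUDUL INVALID (collision), skipped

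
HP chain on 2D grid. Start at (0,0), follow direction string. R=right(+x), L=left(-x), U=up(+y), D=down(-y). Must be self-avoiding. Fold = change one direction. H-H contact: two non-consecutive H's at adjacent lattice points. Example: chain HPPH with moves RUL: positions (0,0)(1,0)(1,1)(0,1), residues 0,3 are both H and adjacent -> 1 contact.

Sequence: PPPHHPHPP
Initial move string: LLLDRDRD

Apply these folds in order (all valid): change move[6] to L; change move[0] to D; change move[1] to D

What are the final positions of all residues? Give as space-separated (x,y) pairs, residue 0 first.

Answer: (0,0) (0,-1) (0,-2) (-1,-2) (-1,-3) (0,-3) (0,-4) (-1,-4) (-1,-5)

Derivation:
Initial moves: LLLDRDRD
Fold: move[6]->L => LLLDRDLD (positions: [(0, 0), (-1, 0), (-2, 0), (-3, 0), (-3, -1), (-2, -1), (-2, -2), (-3, -2), (-3, -3)])
Fold: move[0]->D => DLLDRDLD (positions: [(0, 0), (0, -1), (-1, -1), (-2, -1), (-2, -2), (-1, -2), (-1, -3), (-2, -3), (-2, -4)])
Fold: move[1]->D => DDLDRDLD (positions: [(0, 0), (0, -1), (0, -2), (-1, -2), (-1, -3), (0, -3), (0, -4), (-1, -4), (-1, -5)])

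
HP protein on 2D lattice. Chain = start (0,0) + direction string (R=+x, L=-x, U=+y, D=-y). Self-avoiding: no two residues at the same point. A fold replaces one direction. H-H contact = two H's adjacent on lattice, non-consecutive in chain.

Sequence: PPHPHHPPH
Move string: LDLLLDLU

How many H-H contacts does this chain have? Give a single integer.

Answer: 1

Derivation:
Positions: [(0, 0), (-1, 0), (-1, -1), (-2, -1), (-3, -1), (-4, -1), (-4, -2), (-5, -2), (-5, -1)]
H-H contact: residue 5 @(-4,-1) - residue 8 @(-5, -1)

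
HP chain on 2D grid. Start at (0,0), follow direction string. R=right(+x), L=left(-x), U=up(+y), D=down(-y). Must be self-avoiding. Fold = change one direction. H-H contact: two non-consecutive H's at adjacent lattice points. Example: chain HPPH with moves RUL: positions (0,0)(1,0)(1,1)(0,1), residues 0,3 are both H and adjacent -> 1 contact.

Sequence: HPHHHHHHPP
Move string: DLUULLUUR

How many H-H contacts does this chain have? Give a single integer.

Answer: 1

Derivation:
Positions: [(0, 0), (0, -1), (-1, -1), (-1, 0), (-1, 1), (-2, 1), (-3, 1), (-3, 2), (-3, 3), (-2, 3)]
H-H contact: residue 0 @(0,0) - residue 3 @(-1, 0)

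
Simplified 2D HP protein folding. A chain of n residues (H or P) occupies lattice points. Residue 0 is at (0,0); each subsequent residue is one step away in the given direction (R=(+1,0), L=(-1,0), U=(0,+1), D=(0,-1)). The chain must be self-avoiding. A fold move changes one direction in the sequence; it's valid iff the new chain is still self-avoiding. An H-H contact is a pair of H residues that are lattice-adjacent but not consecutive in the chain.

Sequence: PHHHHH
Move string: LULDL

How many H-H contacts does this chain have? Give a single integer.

Positions: [(0, 0), (-1, 0), (-1, 1), (-2, 1), (-2, 0), (-3, 0)]
H-H contact: residue 1 @(-1,0) - residue 4 @(-2, 0)

Answer: 1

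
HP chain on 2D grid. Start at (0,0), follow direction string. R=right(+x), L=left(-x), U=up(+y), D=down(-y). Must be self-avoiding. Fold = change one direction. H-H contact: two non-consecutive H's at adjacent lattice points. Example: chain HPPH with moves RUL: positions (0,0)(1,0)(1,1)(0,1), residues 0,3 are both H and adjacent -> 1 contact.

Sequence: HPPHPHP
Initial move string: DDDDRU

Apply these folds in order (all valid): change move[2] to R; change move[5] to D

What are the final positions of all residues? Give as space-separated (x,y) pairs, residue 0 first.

Answer: (0,0) (0,-1) (0,-2) (1,-2) (1,-3) (2,-3) (2,-4)

Derivation:
Initial moves: DDDDRU
Fold: move[2]->R => DDRDRU (positions: [(0, 0), (0, -1), (0, -2), (1, -2), (1, -3), (2, -3), (2, -2)])
Fold: move[5]->D => DDRDRD (positions: [(0, 0), (0, -1), (0, -2), (1, -2), (1, -3), (2, -3), (2, -4)])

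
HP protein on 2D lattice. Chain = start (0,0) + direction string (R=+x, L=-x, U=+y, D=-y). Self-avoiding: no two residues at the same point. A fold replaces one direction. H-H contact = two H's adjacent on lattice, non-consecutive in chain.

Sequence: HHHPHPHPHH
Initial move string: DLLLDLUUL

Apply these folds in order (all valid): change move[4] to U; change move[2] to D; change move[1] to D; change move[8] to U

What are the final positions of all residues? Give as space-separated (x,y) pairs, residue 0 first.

Initial moves: DLLLDLUUL
Fold: move[4]->U => DLLLULUUL (positions: [(0, 0), (0, -1), (-1, -1), (-2, -1), (-3, -1), (-3, 0), (-4, 0), (-4, 1), (-4, 2), (-5, 2)])
Fold: move[2]->D => DLDLULUUL (positions: [(0, 0), (0, -1), (-1, -1), (-1, -2), (-2, -2), (-2, -1), (-3, -1), (-3, 0), (-3, 1), (-4, 1)])
Fold: move[1]->D => DDDLULUUL (positions: [(0, 0), (0, -1), (0, -2), (0, -3), (-1, -3), (-1, -2), (-2, -2), (-2, -1), (-2, 0), (-3, 0)])
Fold: move[8]->U => DDDLULUUU (positions: [(0, 0), (0, -1), (0, -2), (0, -3), (-1, -3), (-1, -2), (-2, -2), (-2, -1), (-2, 0), (-2, 1)])

Answer: (0,0) (0,-1) (0,-2) (0,-3) (-1,-3) (-1,-2) (-2,-2) (-2,-1) (-2,0) (-2,1)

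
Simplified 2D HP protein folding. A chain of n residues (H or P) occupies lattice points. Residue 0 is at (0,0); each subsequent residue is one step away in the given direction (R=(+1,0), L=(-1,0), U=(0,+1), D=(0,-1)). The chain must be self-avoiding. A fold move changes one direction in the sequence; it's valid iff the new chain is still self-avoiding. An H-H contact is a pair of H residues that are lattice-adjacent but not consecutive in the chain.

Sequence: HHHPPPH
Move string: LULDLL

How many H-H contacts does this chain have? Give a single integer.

Answer: 0

Derivation:
Positions: [(0, 0), (-1, 0), (-1, 1), (-2, 1), (-2, 0), (-3, 0), (-4, 0)]
No H-H contacts found.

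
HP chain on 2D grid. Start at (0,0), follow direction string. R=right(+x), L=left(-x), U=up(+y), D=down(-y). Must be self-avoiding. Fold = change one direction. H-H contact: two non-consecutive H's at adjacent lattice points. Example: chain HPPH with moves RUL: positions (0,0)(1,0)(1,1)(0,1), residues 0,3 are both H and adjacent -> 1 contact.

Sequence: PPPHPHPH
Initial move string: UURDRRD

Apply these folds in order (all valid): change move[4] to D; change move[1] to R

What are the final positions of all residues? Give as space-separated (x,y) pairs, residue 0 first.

Initial moves: UURDRRD
Fold: move[4]->D => UURDDRD (positions: [(0, 0), (0, 1), (0, 2), (1, 2), (1, 1), (1, 0), (2, 0), (2, -1)])
Fold: move[1]->R => URRDDRD (positions: [(0, 0), (0, 1), (1, 1), (2, 1), (2, 0), (2, -1), (3, -1), (3, -2)])

Answer: (0,0) (0,1) (1,1) (2,1) (2,0) (2,-1) (3,-1) (3,-2)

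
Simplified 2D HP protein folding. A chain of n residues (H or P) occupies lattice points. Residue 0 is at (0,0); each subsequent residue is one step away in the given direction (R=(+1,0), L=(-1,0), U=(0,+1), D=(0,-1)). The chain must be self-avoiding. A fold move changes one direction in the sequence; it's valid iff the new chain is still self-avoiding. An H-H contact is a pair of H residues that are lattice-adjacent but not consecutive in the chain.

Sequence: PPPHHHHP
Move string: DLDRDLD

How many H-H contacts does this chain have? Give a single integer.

Answer: 1

Derivation:
Positions: [(0, 0), (0, -1), (-1, -1), (-1, -2), (0, -2), (0, -3), (-1, -3), (-1, -4)]
H-H contact: residue 3 @(-1,-2) - residue 6 @(-1, -3)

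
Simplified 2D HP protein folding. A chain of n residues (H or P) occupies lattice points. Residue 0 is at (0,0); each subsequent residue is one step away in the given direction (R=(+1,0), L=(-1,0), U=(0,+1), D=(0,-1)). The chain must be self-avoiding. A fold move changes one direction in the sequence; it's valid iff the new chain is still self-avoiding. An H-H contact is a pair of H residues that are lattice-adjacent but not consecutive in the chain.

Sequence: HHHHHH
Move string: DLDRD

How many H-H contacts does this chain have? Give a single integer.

Answer: 1

Derivation:
Positions: [(0, 0), (0, -1), (-1, -1), (-1, -2), (0, -2), (0, -3)]
H-H contact: residue 1 @(0,-1) - residue 4 @(0, -2)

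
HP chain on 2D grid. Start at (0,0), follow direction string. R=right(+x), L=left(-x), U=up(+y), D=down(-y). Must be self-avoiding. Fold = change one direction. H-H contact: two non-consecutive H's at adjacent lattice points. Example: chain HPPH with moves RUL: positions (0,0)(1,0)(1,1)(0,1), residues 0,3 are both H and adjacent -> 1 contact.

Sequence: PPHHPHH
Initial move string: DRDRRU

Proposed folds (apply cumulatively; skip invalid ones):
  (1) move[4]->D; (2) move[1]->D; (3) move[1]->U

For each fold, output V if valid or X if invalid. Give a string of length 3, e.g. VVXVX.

Initial: DRDRRU -> [(0, 0), (0, -1), (1, -1), (1, -2), (2, -2), (3, -2), (3, -1)]
Fold 1: move[4]->D => DRDRDU INVALID (collision), skipped
Fold 2: move[1]->D => DDDRRU VALID
Fold 3: move[1]->U => DUDRRU INVALID (collision), skipped

Answer: XVX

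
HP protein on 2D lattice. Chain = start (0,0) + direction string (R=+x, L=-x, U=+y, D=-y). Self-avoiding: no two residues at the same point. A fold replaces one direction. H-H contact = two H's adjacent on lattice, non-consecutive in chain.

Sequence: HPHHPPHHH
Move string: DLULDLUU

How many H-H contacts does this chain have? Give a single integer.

Answer: 1

Derivation:
Positions: [(0, 0), (0, -1), (-1, -1), (-1, 0), (-2, 0), (-2, -1), (-3, -1), (-3, 0), (-3, 1)]
H-H contact: residue 0 @(0,0) - residue 3 @(-1, 0)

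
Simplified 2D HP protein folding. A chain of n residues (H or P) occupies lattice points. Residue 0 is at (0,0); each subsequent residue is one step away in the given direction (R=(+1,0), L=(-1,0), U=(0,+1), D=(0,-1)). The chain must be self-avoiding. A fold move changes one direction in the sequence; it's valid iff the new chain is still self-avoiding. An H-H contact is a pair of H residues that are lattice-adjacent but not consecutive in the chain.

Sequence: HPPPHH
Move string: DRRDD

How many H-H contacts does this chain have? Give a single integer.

Positions: [(0, 0), (0, -1), (1, -1), (2, -1), (2, -2), (2, -3)]
No H-H contacts found.

Answer: 0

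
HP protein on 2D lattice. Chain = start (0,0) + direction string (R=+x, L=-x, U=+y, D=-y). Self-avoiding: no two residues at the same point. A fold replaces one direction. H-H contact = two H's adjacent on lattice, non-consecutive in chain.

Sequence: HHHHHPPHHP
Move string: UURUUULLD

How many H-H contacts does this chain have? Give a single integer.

Positions: [(0, 0), (0, 1), (0, 2), (1, 2), (1, 3), (1, 4), (1, 5), (0, 5), (-1, 5), (-1, 4)]
No H-H contacts found.

Answer: 0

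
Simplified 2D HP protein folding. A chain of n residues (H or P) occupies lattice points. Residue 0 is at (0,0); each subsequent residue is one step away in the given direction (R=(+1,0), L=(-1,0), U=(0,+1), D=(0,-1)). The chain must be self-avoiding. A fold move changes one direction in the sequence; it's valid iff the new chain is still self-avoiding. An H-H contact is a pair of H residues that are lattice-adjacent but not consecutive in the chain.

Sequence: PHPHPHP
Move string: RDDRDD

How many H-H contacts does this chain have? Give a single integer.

Positions: [(0, 0), (1, 0), (1, -1), (1, -2), (2, -2), (2, -3), (2, -4)]
No H-H contacts found.

Answer: 0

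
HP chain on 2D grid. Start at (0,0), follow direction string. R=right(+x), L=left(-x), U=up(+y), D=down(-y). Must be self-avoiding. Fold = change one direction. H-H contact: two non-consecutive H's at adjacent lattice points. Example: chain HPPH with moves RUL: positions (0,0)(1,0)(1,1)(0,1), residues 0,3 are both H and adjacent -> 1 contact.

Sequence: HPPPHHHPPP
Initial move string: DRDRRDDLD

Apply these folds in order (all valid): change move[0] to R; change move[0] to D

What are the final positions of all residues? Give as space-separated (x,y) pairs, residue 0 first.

Answer: (0,0) (0,-1) (1,-1) (1,-2) (2,-2) (3,-2) (3,-3) (3,-4) (2,-4) (2,-5)

Derivation:
Initial moves: DRDRRDDLD
Fold: move[0]->R => RRDRRDDLD (positions: [(0, 0), (1, 0), (2, 0), (2, -1), (3, -1), (4, -1), (4, -2), (4, -3), (3, -3), (3, -4)])
Fold: move[0]->D => DRDRRDDLD (positions: [(0, 0), (0, -1), (1, -1), (1, -2), (2, -2), (3, -2), (3, -3), (3, -4), (2, -4), (2, -5)])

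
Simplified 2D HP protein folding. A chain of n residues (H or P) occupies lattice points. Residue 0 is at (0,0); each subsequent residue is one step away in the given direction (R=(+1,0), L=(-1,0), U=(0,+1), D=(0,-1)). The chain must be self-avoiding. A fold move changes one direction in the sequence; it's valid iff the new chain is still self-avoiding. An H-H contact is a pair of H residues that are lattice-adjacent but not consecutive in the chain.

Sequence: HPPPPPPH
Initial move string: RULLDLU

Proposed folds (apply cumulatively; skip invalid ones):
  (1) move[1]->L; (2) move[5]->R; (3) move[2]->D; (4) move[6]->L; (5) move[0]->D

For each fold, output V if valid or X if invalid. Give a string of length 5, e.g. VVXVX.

Initial: RULLDLU -> [(0, 0), (1, 0), (1, 1), (0, 1), (-1, 1), (-1, 0), (-2, 0), (-2, 1)]
Fold 1: move[1]->L => RLLLDLU INVALID (collision), skipped
Fold 2: move[5]->R => RULLDRU INVALID (collision), skipped
Fold 3: move[2]->D => RUDLDLU INVALID (collision), skipped
Fold 4: move[6]->L => RULLDLL VALID
Fold 5: move[0]->D => DULLDLL INVALID (collision), skipped

Answer: XXXVX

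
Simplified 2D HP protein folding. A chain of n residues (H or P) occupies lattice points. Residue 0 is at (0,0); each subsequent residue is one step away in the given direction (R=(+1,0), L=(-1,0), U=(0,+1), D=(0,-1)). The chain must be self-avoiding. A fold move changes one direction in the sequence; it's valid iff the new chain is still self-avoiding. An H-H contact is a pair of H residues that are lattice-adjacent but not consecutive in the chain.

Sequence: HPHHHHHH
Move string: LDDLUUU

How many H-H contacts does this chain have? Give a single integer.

Answer: 1

Derivation:
Positions: [(0, 0), (-1, 0), (-1, -1), (-1, -2), (-2, -2), (-2, -1), (-2, 0), (-2, 1)]
H-H contact: residue 2 @(-1,-1) - residue 5 @(-2, -1)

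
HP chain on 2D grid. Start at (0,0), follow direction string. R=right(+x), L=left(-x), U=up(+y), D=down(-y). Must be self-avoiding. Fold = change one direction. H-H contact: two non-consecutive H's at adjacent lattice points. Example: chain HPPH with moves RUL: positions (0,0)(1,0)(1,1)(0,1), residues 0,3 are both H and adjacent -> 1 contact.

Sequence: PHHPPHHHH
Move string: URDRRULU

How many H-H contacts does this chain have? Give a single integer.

Positions: [(0, 0), (0, 1), (1, 1), (1, 0), (2, 0), (3, 0), (3, 1), (2, 1), (2, 2)]
H-H contact: residue 2 @(1,1) - residue 7 @(2, 1)

Answer: 1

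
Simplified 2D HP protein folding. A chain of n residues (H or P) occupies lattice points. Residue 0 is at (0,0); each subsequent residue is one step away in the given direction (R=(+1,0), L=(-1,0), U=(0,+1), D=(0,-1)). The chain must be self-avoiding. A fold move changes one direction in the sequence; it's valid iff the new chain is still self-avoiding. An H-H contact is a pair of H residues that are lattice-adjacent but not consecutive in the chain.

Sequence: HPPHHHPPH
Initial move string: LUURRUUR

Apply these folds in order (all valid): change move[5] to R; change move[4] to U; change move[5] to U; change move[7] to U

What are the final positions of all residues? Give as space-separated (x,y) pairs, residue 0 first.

Answer: (0,0) (-1,0) (-1,1) (-1,2) (0,2) (0,3) (0,4) (0,5) (0,6)

Derivation:
Initial moves: LUURRUUR
Fold: move[5]->R => LUURRRUR (positions: [(0, 0), (-1, 0), (-1, 1), (-1, 2), (0, 2), (1, 2), (2, 2), (2, 3), (3, 3)])
Fold: move[4]->U => LUURURUR (positions: [(0, 0), (-1, 0), (-1, 1), (-1, 2), (0, 2), (0, 3), (1, 3), (1, 4), (2, 4)])
Fold: move[5]->U => LUURUUUR (positions: [(0, 0), (-1, 0), (-1, 1), (-1, 2), (0, 2), (0, 3), (0, 4), (0, 5), (1, 5)])
Fold: move[7]->U => LUURUUUU (positions: [(0, 0), (-1, 0), (-1, 1), (-1, 2), (0, 2), (0, 3), (0, 4), (0, 5), (0, 6)])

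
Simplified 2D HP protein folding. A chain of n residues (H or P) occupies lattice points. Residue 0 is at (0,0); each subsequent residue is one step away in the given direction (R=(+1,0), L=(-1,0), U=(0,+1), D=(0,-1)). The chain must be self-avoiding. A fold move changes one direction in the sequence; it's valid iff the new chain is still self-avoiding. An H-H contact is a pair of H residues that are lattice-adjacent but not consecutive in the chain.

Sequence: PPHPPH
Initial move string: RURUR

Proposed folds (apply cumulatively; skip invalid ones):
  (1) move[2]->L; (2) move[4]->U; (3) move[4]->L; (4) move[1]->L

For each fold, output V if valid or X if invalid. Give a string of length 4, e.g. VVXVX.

Answer: VVVX

Derivation:
Initial: RURUR -> [(0, 0), (1, 0), (1, 1), (2, 1), (2, 2), (3, 2)]
Fold 1: move[2]->L => RULUR VALID
Fold 2: move[4]->U => RULUU VALID
Fold 3: move[4]->L => RULUL VALID
Fold 4: move[1]->L => RLLUL INVALID (collision), skipped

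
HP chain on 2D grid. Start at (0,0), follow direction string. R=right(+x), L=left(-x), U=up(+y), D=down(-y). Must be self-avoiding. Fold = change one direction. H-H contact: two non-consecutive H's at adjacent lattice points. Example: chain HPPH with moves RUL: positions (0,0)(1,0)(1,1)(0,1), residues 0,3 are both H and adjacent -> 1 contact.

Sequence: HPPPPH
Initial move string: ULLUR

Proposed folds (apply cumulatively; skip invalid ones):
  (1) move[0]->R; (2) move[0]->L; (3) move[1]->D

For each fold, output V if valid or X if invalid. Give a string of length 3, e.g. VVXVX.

Initial: ULLUR -> [(0, 0), (0, 1), (-1, 1), (-2, 1), (-2, 2), (-1, 2)]
Fold 1: move[0]->R => RLLUR INVALID (collision), skipped
Fold 2: move[0]->L => LLLUR VALID
Fold 3: move[1]->D => LDLUR INVALID (collision), skipped

Answer: XVX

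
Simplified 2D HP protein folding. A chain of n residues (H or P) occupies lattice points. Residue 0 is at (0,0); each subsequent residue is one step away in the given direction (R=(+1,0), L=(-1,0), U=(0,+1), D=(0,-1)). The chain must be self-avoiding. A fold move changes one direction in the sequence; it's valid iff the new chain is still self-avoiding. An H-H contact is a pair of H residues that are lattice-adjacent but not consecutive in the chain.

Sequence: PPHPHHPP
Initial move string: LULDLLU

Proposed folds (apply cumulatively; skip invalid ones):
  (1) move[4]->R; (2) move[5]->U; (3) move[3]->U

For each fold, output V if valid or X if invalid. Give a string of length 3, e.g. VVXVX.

Answer: XVV

Derivation:
Initial: LULDLLU -> [(0, 0), (-1, 0), (-1, 1), (-2, 1), (-2, 0), (-3, 0), (-4, 0), (-4, 1)]
Fold 1: move[4]->R => LULDRLU INVALID (collision), skipped
Fold 2: move[5]->U => LULDLUU VALID
Fold 3: move[3]->U => LULULUU VALID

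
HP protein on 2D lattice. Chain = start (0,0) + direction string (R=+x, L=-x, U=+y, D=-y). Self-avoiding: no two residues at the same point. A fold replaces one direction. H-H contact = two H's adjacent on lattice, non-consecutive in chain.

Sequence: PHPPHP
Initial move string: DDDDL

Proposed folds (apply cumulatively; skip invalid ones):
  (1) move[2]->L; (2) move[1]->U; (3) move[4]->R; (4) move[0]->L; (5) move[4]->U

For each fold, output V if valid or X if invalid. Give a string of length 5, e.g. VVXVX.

Initial: DDDDL -> [(0, 0), (0, -1), (0, -2), (0, -3), (0, -4), (-1, -4)]
Fold 1: move[2]->L => DDLDL VALID
Fold 2: move[1]->U => DULDL INVALID (collision), skipped
Fold 3: move[4]->R => DDLDR VALID
Fold 4: move[0]->L => LDLDR VALID
Fold 5: move[4]->U => LDLDU INVALID (collision), skipped

Answer: VXVVX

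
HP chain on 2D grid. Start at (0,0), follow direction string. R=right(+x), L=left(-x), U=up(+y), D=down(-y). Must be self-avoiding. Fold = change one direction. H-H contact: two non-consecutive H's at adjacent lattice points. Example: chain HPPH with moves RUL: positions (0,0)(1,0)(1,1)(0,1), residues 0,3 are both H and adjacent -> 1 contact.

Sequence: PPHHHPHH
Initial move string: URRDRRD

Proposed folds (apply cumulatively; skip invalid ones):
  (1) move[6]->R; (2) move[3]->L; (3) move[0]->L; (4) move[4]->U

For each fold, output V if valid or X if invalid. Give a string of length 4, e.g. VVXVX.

Answer: VXXX

Derivation:
Initial: URRDRRD -> [(0, 0), (0, 1), (1, 1), (2, 1), (2, 0), (3, 0), (4, 0), (4, -1)]
Fold 1: move[6]->R => URRDRRR VALID
Fold 2: move[3]->L => URRLRRR INVALID (collision), skipped
Fold 3: move[0]->L => LRRDRRR INVALID (collision), skipped
Fold 4: move[4]->U => URRDURR INVALID (collision), skipped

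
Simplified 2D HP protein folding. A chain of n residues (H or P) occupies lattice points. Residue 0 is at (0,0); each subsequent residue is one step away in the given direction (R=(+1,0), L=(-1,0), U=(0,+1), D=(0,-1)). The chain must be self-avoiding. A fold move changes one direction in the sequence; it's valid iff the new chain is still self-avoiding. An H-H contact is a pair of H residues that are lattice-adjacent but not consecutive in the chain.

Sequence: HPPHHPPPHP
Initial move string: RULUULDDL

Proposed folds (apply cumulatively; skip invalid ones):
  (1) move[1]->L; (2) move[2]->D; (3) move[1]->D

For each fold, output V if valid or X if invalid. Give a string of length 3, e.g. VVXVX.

Answer: XXX

Derivation:
Initial: RULUULDDL -> [(0, 0), (1, 0), (1, 1), (0, 1), (0, 2), (0, 3), (-1, 3), (-1, 2), (-1, 1), (-2, 1)]
Fold 1: move[1]->L => RLLUULDDL INVALID (collision), skipped
Fold 2: move[2]->D => RUDUULDDL INVALID (collision), skipped
Fold 3: move[1]->D => RDLUULDDL INVALID (collision), skipped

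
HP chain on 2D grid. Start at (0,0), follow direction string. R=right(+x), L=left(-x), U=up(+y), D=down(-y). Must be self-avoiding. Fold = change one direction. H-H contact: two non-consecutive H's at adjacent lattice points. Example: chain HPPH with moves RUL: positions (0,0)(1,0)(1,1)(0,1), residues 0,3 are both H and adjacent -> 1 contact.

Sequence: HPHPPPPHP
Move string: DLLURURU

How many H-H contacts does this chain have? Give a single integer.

Answer: 1

Derivation:
Positions: [(0, 0), (0, -1), (-1, -1), (-2, -1), (-2, 0), (-1, 0), (-1, 1), (0, 1), (0, 2)]
H-H contact: residue 0 @(0,0) - residue 7 @(0, 1)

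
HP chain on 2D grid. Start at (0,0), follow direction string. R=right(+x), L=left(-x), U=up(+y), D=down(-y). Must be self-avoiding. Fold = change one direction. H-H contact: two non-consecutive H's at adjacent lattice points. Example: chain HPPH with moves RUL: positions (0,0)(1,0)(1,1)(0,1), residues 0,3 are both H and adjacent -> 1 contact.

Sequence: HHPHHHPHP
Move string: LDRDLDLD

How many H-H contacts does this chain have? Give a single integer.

Positions: [(0, 0), (-1, 0), (-1, -1), (0, -1), (0, -2), (-1, -2), (-1, -3), (-2, -3), (-2, -4)]
H-H contact: residue 0 @(0,0) - residue 3 @(0, -1)

Answer: 1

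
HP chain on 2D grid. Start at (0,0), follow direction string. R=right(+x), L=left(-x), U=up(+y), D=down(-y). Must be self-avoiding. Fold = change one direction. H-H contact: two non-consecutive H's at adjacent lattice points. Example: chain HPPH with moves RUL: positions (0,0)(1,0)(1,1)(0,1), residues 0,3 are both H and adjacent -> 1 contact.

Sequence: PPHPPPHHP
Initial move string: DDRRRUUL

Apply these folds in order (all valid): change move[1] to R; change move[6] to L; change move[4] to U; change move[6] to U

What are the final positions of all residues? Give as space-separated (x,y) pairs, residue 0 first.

Answer: (0,0) (0,-1) (1,-1) (2,-1) (3,-1) (3,0) (3,1) (3,2) (2,2)

Derivation:
Initial moves: DDRRRUUL
Fold: move[1]->R => DRRRRUUL (positions: [(0, 0), (0, -1), (1, -1), (2, -1), (3, -1), (4, -1), (4, 0), (4, 1), (3, 1)])
Fold: move[6]->L => DRRRRULL (positions: [(0, 0), (0, -1), (1, -1), (2, -1), (3, -1), (4, -1), (4, 0), (3, 0), (2, 0)])
Fold: move[4]->U => DRRRUULL (positions: [(0, 0), (0, -1), (1, -1), (2, -1), (3, -1), (3, 0), (3, 1), (2, 1), (1, 1)])
Fold: move[6]->U => DRRRUUUL (positions: [(0, 0), (0, -1), (1, -1), (2, -1), (3, -1), (3, 0), (3, 1), (3, 2), (2, 2)])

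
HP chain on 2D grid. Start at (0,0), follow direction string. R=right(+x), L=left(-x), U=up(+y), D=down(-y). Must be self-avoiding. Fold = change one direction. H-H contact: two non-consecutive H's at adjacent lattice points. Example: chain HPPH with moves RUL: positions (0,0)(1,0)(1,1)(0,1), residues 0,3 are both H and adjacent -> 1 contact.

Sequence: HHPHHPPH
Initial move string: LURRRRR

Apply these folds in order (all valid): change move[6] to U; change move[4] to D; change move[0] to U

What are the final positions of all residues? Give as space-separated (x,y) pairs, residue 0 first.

Initial moves: LURRRRR
Fold: move[6]->U => LURRRRU (positions: [(0, 0), (-1, 0), (-1, 1), (0, 1), (1, 1), (2, 1), (3, 1), (3, 2)])
Fold: move[4]->D => LURRDRU (positions: [(0, 0), (-1, 0), (-1, 1), (0, 1), (1, 1), (1, 0), (2, 0), (2, 1)])
Fold: move[0]->U => UURRDRU (positions: [(0, 0), (0, 1), (0, 2), (1, 2), (2, 2), (2, 1), (3, 1), (3, 2)])

Answer: (0,0) (0,1) (0,2) (1,2) (2,2) (2,1) (3,1) (3,2)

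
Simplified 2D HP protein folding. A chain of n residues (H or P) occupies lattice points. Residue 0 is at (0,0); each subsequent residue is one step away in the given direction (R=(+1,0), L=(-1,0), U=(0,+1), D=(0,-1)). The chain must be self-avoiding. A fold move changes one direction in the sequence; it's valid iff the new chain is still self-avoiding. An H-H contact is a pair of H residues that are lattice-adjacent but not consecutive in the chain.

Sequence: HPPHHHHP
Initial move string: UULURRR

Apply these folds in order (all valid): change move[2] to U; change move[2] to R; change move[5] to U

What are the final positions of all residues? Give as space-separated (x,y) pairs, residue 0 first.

Answer: (0,0) (0,1) (0,2) (1,2) (1,3) (2,3) (2,4) (3,4)

Derivation:
Initial moves: UULURRR
Fold: move[2]->U => UUUURRR (positions: [(0, 0), (0, 1), (0, 2), (0, 3), (0, 4), (1, 4), (2, 4), (3, 4)])
Fold: move[2]->R => UURURRR (positions: [(0, 0), (0, 1), (0, 2), (1, 2), (1, 3), (2, 3), (3, 3), (4, 3)])
Fold: move[5]->U => UURURUR (positions: [(0, 0), (0, 1), (0, 2), (1, 2), (1, 3), (2, 3), (2, 4), (3, 4)])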